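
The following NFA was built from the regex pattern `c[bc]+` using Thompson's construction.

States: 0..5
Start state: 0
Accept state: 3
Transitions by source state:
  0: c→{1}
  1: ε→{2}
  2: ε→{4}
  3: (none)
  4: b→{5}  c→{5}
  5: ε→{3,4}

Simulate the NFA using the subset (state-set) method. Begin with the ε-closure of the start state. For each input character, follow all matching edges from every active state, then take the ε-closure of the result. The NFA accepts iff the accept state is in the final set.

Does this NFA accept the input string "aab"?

Answer: REJECT

Derivation:
start: ε-closure({0}) = {0}
'a' @ 1: {}  — dead — no transitions
rest 'ab' ignored (set empty)
end set {} — state 3 not in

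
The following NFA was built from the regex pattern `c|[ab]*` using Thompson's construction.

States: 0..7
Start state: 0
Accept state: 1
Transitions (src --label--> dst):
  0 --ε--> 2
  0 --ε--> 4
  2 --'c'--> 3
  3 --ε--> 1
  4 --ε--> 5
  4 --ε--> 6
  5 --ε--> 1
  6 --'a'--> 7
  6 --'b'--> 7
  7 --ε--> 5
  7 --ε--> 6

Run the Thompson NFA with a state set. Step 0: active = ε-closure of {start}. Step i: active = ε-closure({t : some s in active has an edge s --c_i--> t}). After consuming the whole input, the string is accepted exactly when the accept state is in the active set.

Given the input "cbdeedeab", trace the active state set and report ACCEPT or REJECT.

Answer: REJECT

Derivation:
initial (ε-close {0}): {0,1,2,4,5,6}
'c' @ 1: {1,3}  (accept∈set)
'b' @ 2: {}  — no active states
rest 'deedeab' ignored (set empty)
after full input: {}  (accept=1 not in)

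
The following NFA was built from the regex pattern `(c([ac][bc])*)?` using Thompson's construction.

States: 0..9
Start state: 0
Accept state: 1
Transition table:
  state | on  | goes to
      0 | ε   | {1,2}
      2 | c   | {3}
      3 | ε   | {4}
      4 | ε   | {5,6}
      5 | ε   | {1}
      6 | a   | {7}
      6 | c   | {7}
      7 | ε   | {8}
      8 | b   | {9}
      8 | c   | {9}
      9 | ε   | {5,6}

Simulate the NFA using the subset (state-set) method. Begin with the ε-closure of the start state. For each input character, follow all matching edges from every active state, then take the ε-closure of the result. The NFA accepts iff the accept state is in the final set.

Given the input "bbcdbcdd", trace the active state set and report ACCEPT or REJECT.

Answer: REJECT

Derivation:
start: ε-closure({0}) = {0,1,2}
'b' @ 1: {}  — no active states
rest 'bcdbcdd' ignored (set empty)
end set {} — state 1 not in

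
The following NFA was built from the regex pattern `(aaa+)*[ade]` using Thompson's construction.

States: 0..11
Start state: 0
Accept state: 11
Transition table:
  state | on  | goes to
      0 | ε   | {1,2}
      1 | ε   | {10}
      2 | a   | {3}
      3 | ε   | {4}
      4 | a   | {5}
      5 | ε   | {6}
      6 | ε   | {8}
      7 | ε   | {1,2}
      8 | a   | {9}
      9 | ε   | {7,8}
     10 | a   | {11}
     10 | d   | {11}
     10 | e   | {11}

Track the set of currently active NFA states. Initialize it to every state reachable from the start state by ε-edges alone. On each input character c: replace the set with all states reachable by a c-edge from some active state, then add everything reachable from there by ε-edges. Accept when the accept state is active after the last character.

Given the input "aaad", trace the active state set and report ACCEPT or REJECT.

initial (ε-close {0}): {0,1,2,10}
'a' @ 1: {3,4,11}  ✓accept
'a' @ 2: {5,6,8}
'a' @ 3: {1,2,7,8,9,10}
'd' @ 4: {11}  ✓accept
final: {11}; accept 11 in set

Answer: ACCEPT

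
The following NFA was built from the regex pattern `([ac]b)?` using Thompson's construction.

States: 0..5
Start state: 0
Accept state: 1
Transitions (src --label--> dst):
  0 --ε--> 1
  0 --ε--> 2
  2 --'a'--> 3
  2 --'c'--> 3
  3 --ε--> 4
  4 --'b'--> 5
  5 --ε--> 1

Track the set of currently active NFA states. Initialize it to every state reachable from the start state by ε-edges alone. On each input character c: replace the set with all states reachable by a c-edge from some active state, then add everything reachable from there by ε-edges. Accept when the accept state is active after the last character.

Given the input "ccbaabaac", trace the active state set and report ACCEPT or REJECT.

S₀ = ε-closure({0}) = {0,1,2}
'c' @ 1: {3,4}
'c' @ 2: {}  — state set empty
rest 'baabaac' ignored (set empty)
after full input: {}  (accept=1 not in)

Answer: REJECT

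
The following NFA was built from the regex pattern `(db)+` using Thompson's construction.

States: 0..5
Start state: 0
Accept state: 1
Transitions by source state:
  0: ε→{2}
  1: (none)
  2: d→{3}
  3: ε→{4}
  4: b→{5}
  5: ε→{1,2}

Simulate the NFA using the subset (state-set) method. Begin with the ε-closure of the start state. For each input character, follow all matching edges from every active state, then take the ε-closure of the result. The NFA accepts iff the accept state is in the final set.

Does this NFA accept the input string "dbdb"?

Answer: ACCEPT

Trace:
initial (ε-close {0}): {0,2}
'd' @ 1: {3,4}
'b' @ 2: {1,2,5}  [accepting]
'd' @ 3: {3,4}
'b' @ 4: {1,2,5}  [accepting]
after full input: {1,2,5}  (accept=1 in)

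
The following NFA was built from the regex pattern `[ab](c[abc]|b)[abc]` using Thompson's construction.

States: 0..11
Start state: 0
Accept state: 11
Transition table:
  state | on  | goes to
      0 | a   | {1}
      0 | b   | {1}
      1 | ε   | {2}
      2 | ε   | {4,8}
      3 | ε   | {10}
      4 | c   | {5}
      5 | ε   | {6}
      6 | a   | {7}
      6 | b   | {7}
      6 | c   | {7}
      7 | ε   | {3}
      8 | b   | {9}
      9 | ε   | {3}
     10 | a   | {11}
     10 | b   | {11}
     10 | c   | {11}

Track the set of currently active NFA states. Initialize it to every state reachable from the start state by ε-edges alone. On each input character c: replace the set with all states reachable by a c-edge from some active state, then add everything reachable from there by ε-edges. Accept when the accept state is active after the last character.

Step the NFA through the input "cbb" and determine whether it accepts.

start: ε-closure({0}) = {0}
'c' @ 1: {}  — dead — no transitions
rest 'bb' ignored (set empty)
end set {} — state 11 not in

Answer: REJECT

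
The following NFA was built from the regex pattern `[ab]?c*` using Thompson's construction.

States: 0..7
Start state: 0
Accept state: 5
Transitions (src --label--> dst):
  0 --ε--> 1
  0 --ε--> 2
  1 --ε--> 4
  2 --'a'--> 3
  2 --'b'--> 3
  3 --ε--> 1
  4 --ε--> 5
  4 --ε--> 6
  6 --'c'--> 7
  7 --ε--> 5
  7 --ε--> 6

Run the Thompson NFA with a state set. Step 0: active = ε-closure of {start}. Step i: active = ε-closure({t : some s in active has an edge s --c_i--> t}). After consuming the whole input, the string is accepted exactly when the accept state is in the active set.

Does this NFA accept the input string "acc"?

Answer: ACCEPT

Trace:
initial (ε-close {0}): {0,1,2,4,5,6}
'a' @ 1: {1,3,4,5,6}  [accepting]
'c' @ 2: {5,6,7}  [accepting]
'c' @ 3: {5,6,7}  [accepting]
final: {5,6,7}; accept 5 in set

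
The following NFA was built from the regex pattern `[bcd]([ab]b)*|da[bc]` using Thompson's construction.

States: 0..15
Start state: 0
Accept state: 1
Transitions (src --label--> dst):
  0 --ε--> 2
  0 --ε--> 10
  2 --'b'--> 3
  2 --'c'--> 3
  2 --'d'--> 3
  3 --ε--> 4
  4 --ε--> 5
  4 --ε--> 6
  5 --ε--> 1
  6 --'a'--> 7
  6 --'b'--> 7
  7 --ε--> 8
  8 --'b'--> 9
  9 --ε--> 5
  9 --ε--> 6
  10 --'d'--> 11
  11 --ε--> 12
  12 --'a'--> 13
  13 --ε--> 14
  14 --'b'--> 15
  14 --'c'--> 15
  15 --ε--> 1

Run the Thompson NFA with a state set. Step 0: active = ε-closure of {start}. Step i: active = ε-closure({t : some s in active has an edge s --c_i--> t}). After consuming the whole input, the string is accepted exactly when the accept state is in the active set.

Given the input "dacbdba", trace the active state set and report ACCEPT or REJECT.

Answer: REJECT

Trace:
S₀ = ε-closure({0}) = {0,2,10}
'd' @ 1: {1,3,4,5,6,11,12}  ✓accept
'a' @ 2: {7,8,13,14}
'c' @ 3: {1,15}  ✓accept
'b' @ 4: {}  — no active states
rest 'dba' ignored (set empty)
end set {} — state 1 not in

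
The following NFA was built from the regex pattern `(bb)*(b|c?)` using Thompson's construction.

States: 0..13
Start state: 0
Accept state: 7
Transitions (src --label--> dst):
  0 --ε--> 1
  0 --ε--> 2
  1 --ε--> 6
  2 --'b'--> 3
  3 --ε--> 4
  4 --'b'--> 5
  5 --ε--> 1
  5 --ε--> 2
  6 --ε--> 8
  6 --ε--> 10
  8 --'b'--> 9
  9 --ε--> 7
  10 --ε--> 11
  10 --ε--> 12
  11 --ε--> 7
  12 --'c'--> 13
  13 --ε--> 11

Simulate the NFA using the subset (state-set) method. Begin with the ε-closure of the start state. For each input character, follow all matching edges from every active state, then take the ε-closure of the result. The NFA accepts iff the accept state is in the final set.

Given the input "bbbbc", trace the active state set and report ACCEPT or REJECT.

Answer: ACCEPT

Steps:
initial (ε-close {0}): {0,1,2,6,7,8,10,11,12}
'b' @ 1: {3,4,7,9}  (accept∈set)
'b' @ 2: {1,2,5,6,7,8,10,11,12}  (accept∈set)
'b' @ 3: {3,4,7,9}  (accept∈set)
'b' @ 4: {1,2,5,6,7,8,10,11,12}  (accept∈set)
'c' @ 5: {7,11,13}  (accept∈set)
final: {7,11,13}; accept 7 in set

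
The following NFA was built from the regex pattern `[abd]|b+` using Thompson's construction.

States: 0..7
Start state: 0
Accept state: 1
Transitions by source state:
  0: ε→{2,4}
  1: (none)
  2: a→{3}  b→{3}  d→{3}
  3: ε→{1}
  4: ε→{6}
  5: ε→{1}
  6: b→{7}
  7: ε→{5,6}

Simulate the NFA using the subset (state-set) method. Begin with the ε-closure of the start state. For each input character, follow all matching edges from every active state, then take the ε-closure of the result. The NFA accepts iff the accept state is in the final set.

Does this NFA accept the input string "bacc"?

Answer: REJECT

Steps:
initial (ε-close {0}): {0,2,4,6}
'b' @ 1: {1,3,5,6,7}  [accepting]
'a' @ 2: {}  — no active states
rest 'cc' ignored (set empty)
after full input: {}  (accept=1 not in)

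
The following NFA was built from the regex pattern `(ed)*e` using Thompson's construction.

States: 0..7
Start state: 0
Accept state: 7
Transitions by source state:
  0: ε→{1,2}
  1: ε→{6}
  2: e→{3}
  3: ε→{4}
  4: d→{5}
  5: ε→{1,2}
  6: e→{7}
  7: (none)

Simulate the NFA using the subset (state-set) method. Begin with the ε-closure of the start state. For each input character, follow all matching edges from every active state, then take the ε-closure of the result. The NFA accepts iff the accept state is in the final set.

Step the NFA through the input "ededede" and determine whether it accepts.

Answer: ACCEPT

Steps:
initial (ε-close {0}): {0,1,2,6}
'e' @ 1: {3,4,7}  (accept∈set)
'd' @ 2: {1,2,5,6}
'e' @ 3: {3,4,7}  (accept∈set)
'd' @ 4: {1,2,5,6}
'e' @ 5: {3,4,7}  (accept∈set)
'd' @ 6: {1,2,5,6}
'e' @ 7: {3,4,7}  (accept∈set)
after full input: {3,4,7}  (accept=7 in)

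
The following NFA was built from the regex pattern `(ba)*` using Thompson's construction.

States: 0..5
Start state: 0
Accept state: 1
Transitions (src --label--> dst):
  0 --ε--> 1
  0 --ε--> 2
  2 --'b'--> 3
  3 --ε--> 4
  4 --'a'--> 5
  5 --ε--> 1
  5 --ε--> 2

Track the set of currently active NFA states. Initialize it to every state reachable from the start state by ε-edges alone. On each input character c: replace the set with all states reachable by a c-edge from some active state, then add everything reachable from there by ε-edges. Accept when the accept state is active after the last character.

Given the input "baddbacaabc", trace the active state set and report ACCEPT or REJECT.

initial (ε-close {0}): {0,1,2}
'b' @ 1: {3,4}
'a' @ 2: {1,2,5}  ✓accept
'd' @ 3: {}  — no active states
rest 'dbacaabc' ignored (set empty)
after full input: {}  (accept=1 not in)

Answer: REJECT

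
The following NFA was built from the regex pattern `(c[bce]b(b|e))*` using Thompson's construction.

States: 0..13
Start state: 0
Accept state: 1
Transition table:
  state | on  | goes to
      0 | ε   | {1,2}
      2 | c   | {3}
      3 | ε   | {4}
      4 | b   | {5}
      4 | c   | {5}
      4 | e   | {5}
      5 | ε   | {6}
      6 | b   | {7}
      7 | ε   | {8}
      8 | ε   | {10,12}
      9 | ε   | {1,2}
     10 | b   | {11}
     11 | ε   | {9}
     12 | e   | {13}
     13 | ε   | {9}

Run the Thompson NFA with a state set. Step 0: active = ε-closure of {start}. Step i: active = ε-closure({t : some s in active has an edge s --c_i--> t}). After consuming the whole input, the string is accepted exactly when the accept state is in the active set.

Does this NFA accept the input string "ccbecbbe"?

initial (ε-close {0}): {0,1,2}
'c' @ 1: {3,4}
'c' @ 2: {5,6}
'b' @ 3: {7,8,10,12}
'e' @ 4: {1,2,9,13}  [accepting]
'c' @ 5: {3,4}
'b' @ 6: {5,6}
'b' @ 7: {7,8,10,12}
'e' @ 8: {1,2,9,13}  [accepting]
after full input: {1,2,9,13}  (accept=1 in)

Answer: ACCEPT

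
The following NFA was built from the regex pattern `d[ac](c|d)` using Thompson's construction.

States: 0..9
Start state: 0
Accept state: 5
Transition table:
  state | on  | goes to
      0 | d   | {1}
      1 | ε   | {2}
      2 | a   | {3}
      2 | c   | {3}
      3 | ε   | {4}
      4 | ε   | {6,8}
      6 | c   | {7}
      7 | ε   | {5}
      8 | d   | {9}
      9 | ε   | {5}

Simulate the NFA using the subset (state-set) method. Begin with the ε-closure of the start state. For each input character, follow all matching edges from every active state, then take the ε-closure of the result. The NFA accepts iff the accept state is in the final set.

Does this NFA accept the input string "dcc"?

start: ε-closure({0}) = {0}
'd' @ 1: {1,2}
'c' @ 2: {3,4,6,8}
'c' @ 3: {5,7}  ✓accept
after full input: {5,7}  (accept=5 in)

Answer: ACCEPT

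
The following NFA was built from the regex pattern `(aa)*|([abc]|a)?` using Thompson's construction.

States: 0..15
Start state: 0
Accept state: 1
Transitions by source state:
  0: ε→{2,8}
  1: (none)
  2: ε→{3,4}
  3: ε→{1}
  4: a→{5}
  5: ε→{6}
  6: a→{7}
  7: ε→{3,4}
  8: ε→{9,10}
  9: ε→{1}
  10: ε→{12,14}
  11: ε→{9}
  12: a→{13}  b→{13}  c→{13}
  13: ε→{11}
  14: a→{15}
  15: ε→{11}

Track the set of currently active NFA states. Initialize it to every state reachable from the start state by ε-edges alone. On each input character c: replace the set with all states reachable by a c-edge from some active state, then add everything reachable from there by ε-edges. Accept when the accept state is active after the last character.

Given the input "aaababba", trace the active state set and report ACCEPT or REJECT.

initial (ε-close {0}): {0,1,2,3,4,8,9,10,12,14}
'a' @ 1: {1,5,6,9,11,13,15}  (accept∈set)
'a' @ 2: {1,3,4,7}  (accept∈set)
'a' @ 3: {5,6}
'b' @ 4: {}  — dead — no transitions
rest 'abba' ignored (set empty)
end set {} — state 1 not in

Answer: REJECT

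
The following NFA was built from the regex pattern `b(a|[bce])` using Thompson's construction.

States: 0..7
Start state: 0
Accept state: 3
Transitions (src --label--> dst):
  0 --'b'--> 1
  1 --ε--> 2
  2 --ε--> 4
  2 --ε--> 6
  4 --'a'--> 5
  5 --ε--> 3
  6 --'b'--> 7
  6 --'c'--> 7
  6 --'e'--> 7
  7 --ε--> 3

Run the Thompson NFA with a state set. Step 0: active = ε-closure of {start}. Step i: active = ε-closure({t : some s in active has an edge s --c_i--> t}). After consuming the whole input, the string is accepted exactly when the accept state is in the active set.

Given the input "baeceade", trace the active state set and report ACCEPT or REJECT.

S₀ = ε-closure({0}) = {0}
'b' @ 1: {1,2,4,6}
'a' @ 2: {3,5}  (accept∈set)
'e' @ 3: {}  — no active states
rest 'ceade' ignored (set empty)
end set {} — state 3 not in

Answer: REJECT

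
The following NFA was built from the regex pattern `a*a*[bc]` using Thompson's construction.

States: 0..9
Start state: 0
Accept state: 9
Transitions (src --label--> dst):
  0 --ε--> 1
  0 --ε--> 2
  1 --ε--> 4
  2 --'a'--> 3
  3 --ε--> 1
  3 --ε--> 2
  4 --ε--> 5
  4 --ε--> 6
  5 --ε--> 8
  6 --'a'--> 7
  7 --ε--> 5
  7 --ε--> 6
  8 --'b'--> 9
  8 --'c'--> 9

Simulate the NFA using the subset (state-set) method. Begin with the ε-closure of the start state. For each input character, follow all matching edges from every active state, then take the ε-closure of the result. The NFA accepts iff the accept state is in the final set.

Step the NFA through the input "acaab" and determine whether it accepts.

Answer: REJECT

Derivation:
initial (ε-close {0}): {0,1,2,4,5,6,8}
'a' @ 1: {1,2,3,4,5,6,7,8}
'c' @ 2: {9}  [accepting]
'a' @ 3: {}  — no active states
rest 'ab' ignored (set empty)
after full input: {}  (accept=9 not in)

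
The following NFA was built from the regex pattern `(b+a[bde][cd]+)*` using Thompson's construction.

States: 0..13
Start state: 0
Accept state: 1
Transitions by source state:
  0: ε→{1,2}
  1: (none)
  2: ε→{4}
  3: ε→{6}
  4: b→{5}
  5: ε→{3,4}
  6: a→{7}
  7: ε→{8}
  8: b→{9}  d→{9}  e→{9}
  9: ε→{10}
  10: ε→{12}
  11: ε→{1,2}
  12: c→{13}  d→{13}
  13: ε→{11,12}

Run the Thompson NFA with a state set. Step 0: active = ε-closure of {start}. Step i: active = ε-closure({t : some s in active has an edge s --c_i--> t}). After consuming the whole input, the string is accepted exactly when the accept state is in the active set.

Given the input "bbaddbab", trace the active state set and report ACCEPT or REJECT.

Answer: REJECT

Derivation:
S₀ = ε-closure({0}) = {0,1,2,4}
'b' @ 1: {3,4,5,6}
'b' @ 2: {3,4,5,6}
'a' @ 3: {7,8}
'd' @ 4: {9,10,12}
'd' @ 5: {1,2,4,11,12,13}  (accept∈set)
'b' @ 6: {3,4,5,6}
'a' @ 7: {7,8}
'b' @ 8: {9,10,12}
after full input: {9,10,12}  (accept=1 not in)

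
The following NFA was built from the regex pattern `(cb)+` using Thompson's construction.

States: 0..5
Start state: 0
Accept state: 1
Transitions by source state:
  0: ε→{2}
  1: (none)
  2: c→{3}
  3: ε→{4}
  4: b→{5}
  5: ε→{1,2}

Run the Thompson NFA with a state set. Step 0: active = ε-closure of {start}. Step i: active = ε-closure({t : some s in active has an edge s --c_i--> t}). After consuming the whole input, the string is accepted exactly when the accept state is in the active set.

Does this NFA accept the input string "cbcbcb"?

Answer: ACCEPT

Trace:
initial (ε-close {0}): {0,2}
'c' @ 1: {3,4}
'b' @ 2: {1,2,5}  (accept∈set)
'c' @ 3: {3,4}
'b' @ 4: {1,2,5}  (accept∈set)
'c' @ 5: {3,4}
'b' @ 6: {1,2,5}  (accept∈set)
after full input: {1,2,5}  (accept=1 in)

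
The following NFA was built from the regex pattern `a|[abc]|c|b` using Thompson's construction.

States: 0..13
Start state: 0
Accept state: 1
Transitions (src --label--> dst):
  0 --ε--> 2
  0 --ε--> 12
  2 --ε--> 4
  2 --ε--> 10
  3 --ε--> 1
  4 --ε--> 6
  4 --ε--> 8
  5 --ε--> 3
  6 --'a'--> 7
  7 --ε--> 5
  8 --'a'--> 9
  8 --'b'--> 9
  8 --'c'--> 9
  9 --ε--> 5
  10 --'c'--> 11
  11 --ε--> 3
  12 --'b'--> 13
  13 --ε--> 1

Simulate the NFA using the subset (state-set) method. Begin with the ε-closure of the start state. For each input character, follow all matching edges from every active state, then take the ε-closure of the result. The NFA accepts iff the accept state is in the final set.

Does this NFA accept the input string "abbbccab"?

Answer: REJECT

Derivation:
start: ε-closure({0}) = {0,2,4,6,8,10,12}
'a' @ 1: {1,3,5,7,9}  (accept∈set)
'b' @ 2: {}  — dead — no transitions
rest 'bbccab' ignored (set empty)
end set {} — state 1 not in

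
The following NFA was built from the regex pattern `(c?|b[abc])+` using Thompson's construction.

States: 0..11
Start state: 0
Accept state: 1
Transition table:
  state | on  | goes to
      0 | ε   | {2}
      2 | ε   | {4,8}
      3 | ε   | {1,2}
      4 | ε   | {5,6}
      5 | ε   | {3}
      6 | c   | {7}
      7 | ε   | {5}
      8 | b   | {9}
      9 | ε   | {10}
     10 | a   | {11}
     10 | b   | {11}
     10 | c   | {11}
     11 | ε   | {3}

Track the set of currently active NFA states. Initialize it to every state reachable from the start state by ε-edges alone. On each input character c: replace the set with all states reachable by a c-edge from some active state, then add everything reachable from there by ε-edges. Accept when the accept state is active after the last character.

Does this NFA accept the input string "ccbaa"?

S₀ = ε-closure({0}) = {0,1,2,3,4,5,6,8}
'c' @ 1: {1,2,3,4,5,6,7,8}  [accepting]
'c' @ 2: {1,2,3,4,5,6,7,8}  [accepting]
'b' @ 3: {9,10}
'a' @ 4: {1,2,3,4,5,6,8,11}  [accepting]
'a' @ 5: {}  — no active states
end set {} — state 1 not in

Answer: REJECT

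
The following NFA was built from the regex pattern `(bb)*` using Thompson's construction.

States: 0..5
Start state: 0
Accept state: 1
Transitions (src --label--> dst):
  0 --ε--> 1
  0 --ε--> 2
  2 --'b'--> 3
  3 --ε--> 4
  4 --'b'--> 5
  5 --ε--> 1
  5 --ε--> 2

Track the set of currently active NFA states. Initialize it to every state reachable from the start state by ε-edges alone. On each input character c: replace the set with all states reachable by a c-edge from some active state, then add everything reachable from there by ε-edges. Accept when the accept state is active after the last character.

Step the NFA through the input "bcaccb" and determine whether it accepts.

Answer: REJECT

Trace:
initial (ε-close {0}): {0,1,2}
'b' @ 1: {3,4}
'c' @ 2: {}  — no active states
rest 'accb' ignored (set empty)
after full input: {}  (accept=1 not in)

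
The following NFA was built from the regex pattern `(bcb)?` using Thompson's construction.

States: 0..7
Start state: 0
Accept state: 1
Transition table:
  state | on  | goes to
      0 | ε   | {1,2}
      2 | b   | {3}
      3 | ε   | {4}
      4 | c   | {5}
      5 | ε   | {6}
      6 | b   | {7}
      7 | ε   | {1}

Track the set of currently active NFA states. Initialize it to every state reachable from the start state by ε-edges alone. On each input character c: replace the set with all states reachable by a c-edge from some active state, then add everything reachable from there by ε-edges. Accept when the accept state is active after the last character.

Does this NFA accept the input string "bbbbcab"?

Answer: REJECT

Trace:
initial (ε-close {0}): {0,1,2}
'b' @ 1: {3,4}
'b' @ 2: {}  — no active states
rest 'bbcab' ignored (set empty)
end set {} — state 1 not in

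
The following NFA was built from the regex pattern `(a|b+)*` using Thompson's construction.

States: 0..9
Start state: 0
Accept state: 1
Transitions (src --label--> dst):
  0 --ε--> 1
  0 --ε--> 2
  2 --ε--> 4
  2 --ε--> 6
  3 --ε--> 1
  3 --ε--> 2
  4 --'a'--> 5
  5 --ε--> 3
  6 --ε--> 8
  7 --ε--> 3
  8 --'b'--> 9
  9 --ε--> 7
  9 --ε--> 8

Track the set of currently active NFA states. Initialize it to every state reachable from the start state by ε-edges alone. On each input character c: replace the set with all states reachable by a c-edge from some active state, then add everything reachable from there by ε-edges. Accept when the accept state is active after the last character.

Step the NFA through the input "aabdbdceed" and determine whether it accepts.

Answer: REJECT

Trace:
S₀ = ε-closure({0}) = {0,1,2,4,6,8}
'a' @ 1: {1,2,3,4,5,6,8}  ✓accept
'a' @ 2: {1,2,3,4,5,6,8}  ✓accept
'b' @ 3: {1,2,3,4,6,7,8,9}  ✓accept
'd' @ 4: {}  — state set empty
rest 'bdceed' ignored (set empty)
end set {} — state 1 not in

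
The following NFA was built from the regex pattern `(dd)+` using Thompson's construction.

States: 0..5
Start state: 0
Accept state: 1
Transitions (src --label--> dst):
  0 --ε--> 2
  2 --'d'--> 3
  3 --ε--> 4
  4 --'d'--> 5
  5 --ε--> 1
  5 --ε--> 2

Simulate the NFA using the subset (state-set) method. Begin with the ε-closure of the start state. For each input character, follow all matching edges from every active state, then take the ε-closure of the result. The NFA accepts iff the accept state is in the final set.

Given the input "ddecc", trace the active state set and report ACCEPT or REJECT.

Answer: REJECT

Trace:
start: ε-closure({0}) = {0,2}
'd' @ 1: {3,4}
'd' @ 2: {1,2,5}  (accept∈set)
'e' @ 3: {}  — dead — no transitions
rest 'cc' ignored (set empty)
end set {} — state 1 not in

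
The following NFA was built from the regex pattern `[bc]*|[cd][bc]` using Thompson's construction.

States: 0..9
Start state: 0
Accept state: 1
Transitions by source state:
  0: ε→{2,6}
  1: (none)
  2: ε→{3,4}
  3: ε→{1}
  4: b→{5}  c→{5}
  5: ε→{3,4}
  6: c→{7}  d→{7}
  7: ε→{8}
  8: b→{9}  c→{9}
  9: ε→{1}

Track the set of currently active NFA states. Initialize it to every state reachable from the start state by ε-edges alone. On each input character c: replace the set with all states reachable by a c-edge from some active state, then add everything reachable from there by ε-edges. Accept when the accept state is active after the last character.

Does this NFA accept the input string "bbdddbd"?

Answer: REJECT

Trace:
S₀ = ε-closure({0}) = {0,1,2,3,4,6}
'b' @ 1: {1,3,4,5}  (accept∈set)
'b' @ 2: {1,3,4,5}  (accept∈set)
'd' @ 3: {}  — state set empty
rest 'ddbd' ignored (set empty)
end set {} — state 1 not in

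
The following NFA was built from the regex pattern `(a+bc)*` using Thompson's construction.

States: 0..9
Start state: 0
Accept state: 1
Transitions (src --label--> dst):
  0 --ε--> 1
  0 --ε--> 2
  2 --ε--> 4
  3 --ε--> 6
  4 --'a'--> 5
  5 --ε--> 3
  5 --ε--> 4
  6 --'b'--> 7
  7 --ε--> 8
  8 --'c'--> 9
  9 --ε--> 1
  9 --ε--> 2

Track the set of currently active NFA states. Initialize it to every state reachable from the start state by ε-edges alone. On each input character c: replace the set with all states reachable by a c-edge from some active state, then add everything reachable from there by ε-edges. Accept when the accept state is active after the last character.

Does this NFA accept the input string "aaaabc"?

initial (ε-close {0}): {0,1,2,4}
'a' @ 1: {3,4,5,6}
'a' @ 2: {3,4,5,6}
'a' @ 3: {3,4,5,6}
'a' @ 4: {3,4,5,6}
'b' @ 5: {7,8}
'c' @ 6: {1,2,4,9}  [accepting]
final: {1,2,4,9}; accept 1 in set

Answer: ACCEPT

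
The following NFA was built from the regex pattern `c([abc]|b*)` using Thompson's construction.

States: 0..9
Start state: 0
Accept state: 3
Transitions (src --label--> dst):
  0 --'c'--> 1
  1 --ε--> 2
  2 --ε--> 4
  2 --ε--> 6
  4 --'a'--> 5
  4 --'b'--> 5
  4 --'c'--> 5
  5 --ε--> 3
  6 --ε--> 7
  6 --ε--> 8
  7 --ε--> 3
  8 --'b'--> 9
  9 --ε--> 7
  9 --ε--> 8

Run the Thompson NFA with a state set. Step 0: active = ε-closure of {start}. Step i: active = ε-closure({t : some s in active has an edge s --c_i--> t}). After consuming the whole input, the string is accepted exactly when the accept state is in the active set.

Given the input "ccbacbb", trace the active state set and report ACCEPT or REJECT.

S₀ = ε-closure({0}) = {0}
'c' @ 1: {1,2,3,4,6,7,8}  (accept∈set)
'c' @ 2: {3,5}  (accept∈set)
'b' @ 3: {}  — state set empty
rest 'acbb' ignored (set empty)
final: {}; accept 3 not in set

Answer: REJECT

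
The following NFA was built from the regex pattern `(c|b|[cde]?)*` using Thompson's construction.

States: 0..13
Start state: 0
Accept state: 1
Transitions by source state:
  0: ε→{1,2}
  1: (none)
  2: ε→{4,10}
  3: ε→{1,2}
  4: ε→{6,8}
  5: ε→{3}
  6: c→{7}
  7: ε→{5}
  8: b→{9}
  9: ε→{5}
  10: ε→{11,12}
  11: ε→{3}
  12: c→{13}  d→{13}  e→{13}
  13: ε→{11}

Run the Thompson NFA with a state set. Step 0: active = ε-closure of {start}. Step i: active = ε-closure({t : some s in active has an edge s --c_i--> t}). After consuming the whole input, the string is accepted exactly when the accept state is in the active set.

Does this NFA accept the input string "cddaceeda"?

initial (ε-close {0}): {0,1,2,3,4,6,8,10,11,12}
'c' @ 1: {1,2,3,4,5,6,7,8,10,11,12,13}  (accept∈set)
'd' @ 2: {1,2,3,4,6,8,10,11,12,13}  (accept∈set)
'd' @ 3: {1,2,3,4,6,8,10,11,12,13}  (accept∈set)
'a' @ 4: {}  — state set empty
rest 'ceeda' ignored (set empty)
final: {}; accept 1 not in set

Answer: REJECT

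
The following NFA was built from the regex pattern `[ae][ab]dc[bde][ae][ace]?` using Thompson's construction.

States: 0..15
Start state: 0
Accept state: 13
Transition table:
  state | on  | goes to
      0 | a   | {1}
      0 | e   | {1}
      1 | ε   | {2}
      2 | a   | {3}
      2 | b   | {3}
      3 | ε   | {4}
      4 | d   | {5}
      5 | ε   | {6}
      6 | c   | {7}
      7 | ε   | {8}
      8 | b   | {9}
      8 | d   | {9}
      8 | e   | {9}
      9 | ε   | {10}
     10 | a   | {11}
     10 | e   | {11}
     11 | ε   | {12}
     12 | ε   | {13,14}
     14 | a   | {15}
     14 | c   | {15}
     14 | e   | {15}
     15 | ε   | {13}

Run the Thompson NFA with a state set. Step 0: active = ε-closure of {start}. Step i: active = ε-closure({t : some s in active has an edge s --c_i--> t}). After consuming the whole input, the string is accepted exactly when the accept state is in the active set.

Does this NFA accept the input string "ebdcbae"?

Answer: ACCEPT

Derivation:
initial (ε-close {0}): {0}
'e' @ 1: {1,2}
'b' @ 2: {3,4}
'd' @ 3: {5,6}
'c' @ 4: {7,8}
'b' @ 5: {9,10}
'a' @ 6: {11,12,13,14}  [accepting]
'e' @ 7: {13,15}  [accepting]
final: {13,15}; accept 13 in set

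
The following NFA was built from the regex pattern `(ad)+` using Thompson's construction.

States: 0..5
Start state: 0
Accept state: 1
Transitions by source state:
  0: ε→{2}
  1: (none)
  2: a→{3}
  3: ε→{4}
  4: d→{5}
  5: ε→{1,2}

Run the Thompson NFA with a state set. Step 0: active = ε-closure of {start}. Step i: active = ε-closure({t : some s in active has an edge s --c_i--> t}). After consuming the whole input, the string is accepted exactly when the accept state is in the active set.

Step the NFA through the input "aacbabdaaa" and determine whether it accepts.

S₀ = ε-closure({0}) = {0,2}
'a' @ 1: {3,4}
'a' @ 2: {}  — dead — no transitions
rest 'cbabdaaa' ignored (set empty)
end set {} — state 1 not in

Answer: REJECT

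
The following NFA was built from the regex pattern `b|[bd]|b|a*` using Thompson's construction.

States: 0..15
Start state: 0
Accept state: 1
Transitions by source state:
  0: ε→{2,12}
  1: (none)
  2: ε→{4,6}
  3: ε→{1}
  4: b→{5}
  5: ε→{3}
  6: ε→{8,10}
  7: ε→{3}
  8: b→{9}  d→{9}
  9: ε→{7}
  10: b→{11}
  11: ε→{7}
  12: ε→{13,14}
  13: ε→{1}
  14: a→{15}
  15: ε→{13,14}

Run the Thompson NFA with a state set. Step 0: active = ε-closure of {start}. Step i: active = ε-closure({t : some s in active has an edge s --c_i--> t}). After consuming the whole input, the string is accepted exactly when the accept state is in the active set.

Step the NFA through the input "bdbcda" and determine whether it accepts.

S₀ = ε-closure({0}) = {0,1,2,4,6,8,10,12,13,14}
'b' @ 1: {1,3,5,7,9,11}  (accept∈set)
'd' @ 2: {}  — no active states
rest 'bcda' ignored (set empty)
after full input: {}  (accept=1 not in)

Answer: REJECT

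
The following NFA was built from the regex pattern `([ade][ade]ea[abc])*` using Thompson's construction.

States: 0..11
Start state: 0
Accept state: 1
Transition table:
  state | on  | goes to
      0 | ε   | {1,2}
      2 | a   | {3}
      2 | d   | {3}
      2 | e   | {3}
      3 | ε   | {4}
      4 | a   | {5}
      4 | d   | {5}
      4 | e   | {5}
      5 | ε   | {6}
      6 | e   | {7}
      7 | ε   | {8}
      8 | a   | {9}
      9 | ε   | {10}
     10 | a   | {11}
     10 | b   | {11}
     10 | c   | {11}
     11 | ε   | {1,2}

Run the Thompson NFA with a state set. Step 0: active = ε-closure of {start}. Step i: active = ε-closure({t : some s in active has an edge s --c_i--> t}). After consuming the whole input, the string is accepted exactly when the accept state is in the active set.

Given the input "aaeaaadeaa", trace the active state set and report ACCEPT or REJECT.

Answer: ACCEPT

Trace:
initial (ε-close {0}): {0,1,2}
'a' @ 1: {3,4}
'a' @ 2: {5,6}
'e' @ 3: {7,8}
'a' @ 4: {9,10}
'a' @ 5: {1,2,11}  (accept∈set)
'a' @ 6: {3,4}
'd' @ 7: {5,6}
'e' @ 8: {7,8}
'a' @ 9: {9,10}
'a' @ 10: {1,2,11}  (accept∈set)
end set {1,2,11} — state 1 in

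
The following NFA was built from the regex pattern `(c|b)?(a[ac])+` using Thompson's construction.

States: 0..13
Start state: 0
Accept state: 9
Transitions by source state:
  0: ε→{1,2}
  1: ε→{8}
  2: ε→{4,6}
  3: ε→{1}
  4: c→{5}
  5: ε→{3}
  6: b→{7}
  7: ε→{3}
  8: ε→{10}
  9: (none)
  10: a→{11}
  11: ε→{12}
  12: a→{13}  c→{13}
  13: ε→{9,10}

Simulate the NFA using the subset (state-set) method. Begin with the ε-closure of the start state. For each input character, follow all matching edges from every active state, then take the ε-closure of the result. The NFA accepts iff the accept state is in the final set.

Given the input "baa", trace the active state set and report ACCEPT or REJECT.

Answer: ACCEPT

Steps:
start: ε-closure({0}) = {0,1,2,4,6,8,10}
'b' @ 1: {1,3,7,8,10}
'a' @ 2: {11,12}
'a' @ 3: {9,10,13}  [accepting]
end set {9,10,13} — state 9 in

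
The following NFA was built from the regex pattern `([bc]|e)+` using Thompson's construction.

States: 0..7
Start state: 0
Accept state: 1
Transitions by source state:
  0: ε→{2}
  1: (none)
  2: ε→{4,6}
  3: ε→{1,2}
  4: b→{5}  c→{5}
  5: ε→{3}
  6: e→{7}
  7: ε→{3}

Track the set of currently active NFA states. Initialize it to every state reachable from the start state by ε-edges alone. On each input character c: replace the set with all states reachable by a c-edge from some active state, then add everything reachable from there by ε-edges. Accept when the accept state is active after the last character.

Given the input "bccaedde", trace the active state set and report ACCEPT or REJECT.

Answer: REJECT

Derivation:
initial (ε-close {0}): {0,2,4,6}
'b' @ 1: {1,2,3,4,5,6}  (accept∈set)
'c' @ 2: {1,2,3,4,5,6}  (accept∈set)
'c' @ 3: {1,2,3,4,5,6}  (accept∈set)
'a' @ 4: {}  — no active states
rest 'edde' ignored (set empty)
after full input: {}  (accept=1 not in)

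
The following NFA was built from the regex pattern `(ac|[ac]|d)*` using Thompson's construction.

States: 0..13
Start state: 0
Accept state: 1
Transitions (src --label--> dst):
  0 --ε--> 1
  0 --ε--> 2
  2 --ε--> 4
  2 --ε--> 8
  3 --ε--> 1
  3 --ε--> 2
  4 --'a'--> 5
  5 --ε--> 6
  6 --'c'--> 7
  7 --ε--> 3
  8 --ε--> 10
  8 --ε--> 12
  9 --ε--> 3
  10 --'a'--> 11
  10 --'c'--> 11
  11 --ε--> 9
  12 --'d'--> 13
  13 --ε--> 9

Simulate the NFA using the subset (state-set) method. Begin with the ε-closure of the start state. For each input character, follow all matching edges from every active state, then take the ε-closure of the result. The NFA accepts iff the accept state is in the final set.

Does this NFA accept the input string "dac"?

Answer: ACCEPT

Steps:
S₀ = ε-closure({0}) = {0,1,2,4,8,10,12}
'd' @ 1: {1,2,3,4,8,9,10,12,13}  ✓accept
'a' @ 2: {1,2,3,4,5,6,8,9,10,11,12}  ✓accept
'c' @ 3: {1,2,3,4,7,8,9,10,11,12}  ✓accept
end set {1,2,3,4,7,8,9,10,11,12} — state 1 in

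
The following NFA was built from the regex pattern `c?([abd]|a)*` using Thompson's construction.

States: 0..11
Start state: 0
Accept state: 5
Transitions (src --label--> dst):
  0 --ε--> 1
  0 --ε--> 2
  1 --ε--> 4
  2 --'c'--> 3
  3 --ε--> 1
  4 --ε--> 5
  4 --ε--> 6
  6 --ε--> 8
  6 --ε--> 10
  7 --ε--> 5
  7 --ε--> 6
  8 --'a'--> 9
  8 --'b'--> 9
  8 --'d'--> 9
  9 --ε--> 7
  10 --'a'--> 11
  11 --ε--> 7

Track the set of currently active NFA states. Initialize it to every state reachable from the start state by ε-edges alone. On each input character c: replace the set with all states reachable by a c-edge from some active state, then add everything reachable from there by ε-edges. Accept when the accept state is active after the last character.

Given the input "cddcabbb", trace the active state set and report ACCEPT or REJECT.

start: ε-closure({0}) = {0,1,2,4,5,6,8,10}
'c' @ 1: {1,3,4,5,6,8,10}  (accept∈set)
'd' @ 2: {5,6,7,8,9,10}  (accept∈set)
'd' @ 3: {5,6,7,8,9,10}  (accept∈set)
'c' @ 4: {}  — dead — no transitions
rest 'abbb' ignored (set empty)
end set {} — state 5 not in

Answer: REJECT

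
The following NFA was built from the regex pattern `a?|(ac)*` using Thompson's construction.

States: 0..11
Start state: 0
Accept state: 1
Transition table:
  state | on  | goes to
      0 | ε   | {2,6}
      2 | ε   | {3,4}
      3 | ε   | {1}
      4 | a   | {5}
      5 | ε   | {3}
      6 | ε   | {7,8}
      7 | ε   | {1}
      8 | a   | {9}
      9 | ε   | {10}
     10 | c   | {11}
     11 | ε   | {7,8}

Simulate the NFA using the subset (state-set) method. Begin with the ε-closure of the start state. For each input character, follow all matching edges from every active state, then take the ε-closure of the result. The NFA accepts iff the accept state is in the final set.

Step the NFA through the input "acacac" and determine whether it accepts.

start: ε-closure({0}) = {0,1,2,3,4,6,7,8}
'a' @ 1: {1,3,5,9,10}  (accept∈set)
'c' @ 2: {1,7,8,11}  (accept∈set)
'a' @ 3: {9,10}
'c' @ 4: {1,7,8,11}  (accept∈set)
'a' @ 5: {9,10}
'c' @ 6: {1,7,8,11}  (accept∈set)
after full input: {1,7,8,11}  (accept=1 in)

Answer: ACCEPT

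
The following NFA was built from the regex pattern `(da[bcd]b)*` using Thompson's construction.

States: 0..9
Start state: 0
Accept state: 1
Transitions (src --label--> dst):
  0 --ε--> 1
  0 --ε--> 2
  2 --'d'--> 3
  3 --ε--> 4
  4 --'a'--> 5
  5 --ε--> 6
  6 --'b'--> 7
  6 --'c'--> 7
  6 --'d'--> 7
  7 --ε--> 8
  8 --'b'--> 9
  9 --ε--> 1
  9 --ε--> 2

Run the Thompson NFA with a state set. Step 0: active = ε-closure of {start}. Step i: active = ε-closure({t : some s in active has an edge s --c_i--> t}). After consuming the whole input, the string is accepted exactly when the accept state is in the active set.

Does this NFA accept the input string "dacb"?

Answer: ACCEPT

Steps:
start: ε-closure({0}) = {0,1,2}
'd' @ 1: {3,4}
'a' @ 2: {5,6}
'c' @ 3: {7,8}
'b' @ 4: {1,2,9}  [accepting]
final: {1,2,9}; accept 1 in set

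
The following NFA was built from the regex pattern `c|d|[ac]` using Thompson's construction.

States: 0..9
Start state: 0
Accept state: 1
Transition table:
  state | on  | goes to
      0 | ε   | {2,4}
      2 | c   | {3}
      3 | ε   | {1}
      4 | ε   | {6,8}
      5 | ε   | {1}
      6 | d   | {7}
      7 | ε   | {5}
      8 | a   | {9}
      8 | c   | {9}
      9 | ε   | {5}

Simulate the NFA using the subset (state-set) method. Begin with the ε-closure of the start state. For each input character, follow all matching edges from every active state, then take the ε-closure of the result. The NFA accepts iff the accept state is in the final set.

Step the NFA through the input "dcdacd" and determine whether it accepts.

Answer: REJECT

Derivation:
start: ε-closure({0}) = {0,2,4,6,8}
'd' @ 1: {1,5,7}  ✓accept
'c' @ 2: {}  — dead — no transitions
rest 'dacd' ignored (set empty)
after full input: {}  (accept=1 not in)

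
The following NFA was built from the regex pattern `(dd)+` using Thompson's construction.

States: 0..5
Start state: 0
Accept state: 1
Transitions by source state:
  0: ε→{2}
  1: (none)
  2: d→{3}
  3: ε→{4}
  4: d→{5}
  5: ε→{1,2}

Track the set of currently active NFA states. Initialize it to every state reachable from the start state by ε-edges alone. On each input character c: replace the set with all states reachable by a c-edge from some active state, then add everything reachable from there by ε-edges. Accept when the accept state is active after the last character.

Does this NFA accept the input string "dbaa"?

initial (ε-close {0}): {0,2}
'd' @ 1: {3,4}
'b' @ 2: {}  — dead — no transitions
rest 'aa' ignored (set empty)
final: {}; accept 1 not in set

Answer: REJECT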